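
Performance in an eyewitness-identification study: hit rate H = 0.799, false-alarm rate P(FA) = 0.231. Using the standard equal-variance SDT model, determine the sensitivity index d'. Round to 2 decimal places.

d' = 1.57

z(H) = z(0.799) = 0.838
z(FA) = z(0.231) = -0.736
d' = z(H) − z(FA) = 0.838 − (-0.736) = 1.574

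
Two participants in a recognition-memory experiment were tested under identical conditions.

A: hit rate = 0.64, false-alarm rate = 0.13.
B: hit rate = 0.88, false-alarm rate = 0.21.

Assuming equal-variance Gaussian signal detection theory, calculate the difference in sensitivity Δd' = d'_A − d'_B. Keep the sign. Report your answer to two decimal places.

Δd' = -0.50

A: z(0.64) = 0.358, z(0.13) = -1.126, d' = 1.484
B: z(0.88) = 1.175, z(0.21) = -0.806, d' = 1.981
Δd' = d'_A − d'_B = 1.484 − 1.981 = -0.497
B has the higher sensitivity.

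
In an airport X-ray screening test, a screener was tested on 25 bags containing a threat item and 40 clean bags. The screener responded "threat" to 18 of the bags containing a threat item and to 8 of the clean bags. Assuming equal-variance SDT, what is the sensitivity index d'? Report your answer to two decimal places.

d' = 1.42

H = 18/25 = 0.7200
FA = 8/40 = 0.2000
z(H) = z(0.7200) = 0.5828
z(FA) = z(0.2000) = -0.8416
d' = z(H) − z(FA) = 0.5828 − (-0.8416) = 1.4244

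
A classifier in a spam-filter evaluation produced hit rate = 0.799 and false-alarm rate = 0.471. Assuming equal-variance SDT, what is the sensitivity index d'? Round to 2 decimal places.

Φ⁻¹(H) = Φ⁻¹(0.799) = 0.838
Φ⁻¹(FA) = Φ⁻¹(0.471) = -0.073
d' = z(H) − z(FA) = 0.838 − (-0.073) = 0.911

d' = 0.91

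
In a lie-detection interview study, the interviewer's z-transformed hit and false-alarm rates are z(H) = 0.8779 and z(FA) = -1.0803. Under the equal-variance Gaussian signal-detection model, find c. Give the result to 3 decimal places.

c = −½·[z(H) + z(FA)] = −½·(0.8779 + (-1.0803)) = 0.1012
c > 0: the interviewer has a conservative response bias.

c = 0.101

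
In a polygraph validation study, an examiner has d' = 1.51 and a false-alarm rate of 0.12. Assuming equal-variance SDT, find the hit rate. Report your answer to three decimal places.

z(false-alarm rate) = z(0.12) = -1.1750
z(H) = z(FA) + d' = -1.1750 + 1.51 = 0.3350
hit rate = Φ(0.3350) = 0.6312

hit rate = 0.631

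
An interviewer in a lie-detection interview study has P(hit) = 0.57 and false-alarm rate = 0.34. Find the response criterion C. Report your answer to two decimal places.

C = 0.12

z(H) = 0.176
z(FA) = -0.412
c = −½·[z(H) + z(FA)] = −0.5 × (0.176 + (-0.412)) = 0.118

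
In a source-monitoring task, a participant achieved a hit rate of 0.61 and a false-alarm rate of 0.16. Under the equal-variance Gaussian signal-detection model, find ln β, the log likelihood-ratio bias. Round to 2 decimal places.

z(H) = 0.279
z(FA) = -0.994
ln β = −½·[z(H)² − z(FA)²] = −0.5 × (0.078 − 0.988) = 0.455

ln β = 0.46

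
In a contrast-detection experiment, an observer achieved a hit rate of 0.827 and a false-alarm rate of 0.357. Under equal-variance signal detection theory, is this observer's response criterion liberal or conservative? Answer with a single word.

z(H) = 0.942, z(FA) = -0.366
c = −½·(z(H) + z(FA)) = -0.288
c < 0 → liberal criterion (biased toward responding “yes”).

liberal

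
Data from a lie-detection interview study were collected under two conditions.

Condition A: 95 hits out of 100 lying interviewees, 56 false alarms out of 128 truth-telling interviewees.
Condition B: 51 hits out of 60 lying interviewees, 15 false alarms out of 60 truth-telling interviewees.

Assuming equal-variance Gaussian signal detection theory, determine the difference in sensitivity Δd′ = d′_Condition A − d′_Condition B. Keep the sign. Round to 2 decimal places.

Δd′ = 0.09

Condition A: z(0.9500) = 1.645, z(0.4375) = -0.157, d' = 1.802
Condition B: z(0.8500) = 1.036, z(0.2500) = -0.674, d' = 1.710
Δd' = d'_Condition A − d'_Condition B = 1.802 − 1.710 = 0.092
Condition A has the higher sensitivity.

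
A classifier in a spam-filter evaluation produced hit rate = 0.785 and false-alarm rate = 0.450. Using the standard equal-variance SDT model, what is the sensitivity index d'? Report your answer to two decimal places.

z(0.785) = 0.7892, z(0.450) = -0.1257
d' = z(H) − z(FA) = 0.7892 − (-0.1257) = 0.9149

d' = 0.91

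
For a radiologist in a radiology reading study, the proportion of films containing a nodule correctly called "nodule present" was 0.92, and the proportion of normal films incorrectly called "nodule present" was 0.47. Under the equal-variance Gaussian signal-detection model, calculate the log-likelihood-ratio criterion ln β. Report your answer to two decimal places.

z(H) = 1.405
z(FA) = -0.075
ln β = −½·[z(H)² − z(FA)²] = −0.5 × (1.974 − 0.006) = -0.984

ln β = -0.98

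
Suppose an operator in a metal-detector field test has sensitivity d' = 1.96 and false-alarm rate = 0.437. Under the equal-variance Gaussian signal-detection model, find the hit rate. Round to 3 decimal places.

z(false-alarm rate) = z(0.437) = -0.1586
z(H) = z(FA) + d' = -0.1586 + 1.96 = 1.8014
hit rate = Φ(1.8014) = 0.9642

hit rate = 0.964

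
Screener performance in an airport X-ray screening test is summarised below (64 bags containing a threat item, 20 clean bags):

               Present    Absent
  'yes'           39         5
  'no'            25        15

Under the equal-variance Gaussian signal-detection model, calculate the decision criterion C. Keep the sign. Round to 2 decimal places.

C = 0.20

H = 39/64 = 0.6094
FA = 5/20 = 0.2500
z(0.6094) = 0.2778, z(0.2500) = -0.6745
c = −½·[z(H) + z(FA)] = −0.5 × (0.2778 + (-0.6745)) = 0.19835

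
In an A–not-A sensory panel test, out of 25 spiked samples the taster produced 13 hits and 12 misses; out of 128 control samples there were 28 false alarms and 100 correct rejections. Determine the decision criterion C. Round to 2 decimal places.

H = 13/25 = 0.5200
FA = 28/128 = 0.2188
z(H) = 0.0502
z(FA) = -0.7763
c = −½·[z(H) + z(FA)] = −0.5 × (0.0502 + (-0.7763)) = 0.36305
c > 0: the taster has a conservative response bias.

C = 0.36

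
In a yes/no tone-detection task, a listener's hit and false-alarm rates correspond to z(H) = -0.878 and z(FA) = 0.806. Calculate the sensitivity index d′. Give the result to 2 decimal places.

d′ = -1.68

d' = z(H) − z(FA) = -0.878 − 0.806 = -1.684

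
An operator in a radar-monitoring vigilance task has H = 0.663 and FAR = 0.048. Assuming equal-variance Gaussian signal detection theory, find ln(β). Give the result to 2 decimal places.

Φ⁻¹(H) = 0.421
Φ⁻¹(FA) = -1.665
ln β = −½·[z(H)² − z(FA)²] = −0.5 × (0.177 − 2.772) = 1.2975

ln β = 1.30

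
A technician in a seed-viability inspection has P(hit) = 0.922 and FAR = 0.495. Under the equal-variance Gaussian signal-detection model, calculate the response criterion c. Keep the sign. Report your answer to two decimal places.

c = -0.70

z(H) = z(0.922) = 1.419
z(FA) = z(0.495) = -0.013
c = −½·[z(H) + z(FA)] = −0.5 × (1.419 + (-0.013)) = -0.703
c < 0: the technician has a liberal response bias.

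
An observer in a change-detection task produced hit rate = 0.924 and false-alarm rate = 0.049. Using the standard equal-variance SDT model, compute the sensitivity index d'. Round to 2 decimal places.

z(H) = z(0.924) = 1.4325
z(FA) = z(0.049) = -1.6546
d' = z(H) − z(FA) = 1.4325 − (-1.6546) = 3.0871

d' = 3.09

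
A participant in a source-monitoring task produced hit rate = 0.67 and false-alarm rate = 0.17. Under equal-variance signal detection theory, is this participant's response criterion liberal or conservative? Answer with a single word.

z(H) = 0.440, z(FA) = -0.954
c = −½·(z(H) + z(FA)) = 0.257
c > 0 → conservative criterion (biased toward responding “no”).

conservative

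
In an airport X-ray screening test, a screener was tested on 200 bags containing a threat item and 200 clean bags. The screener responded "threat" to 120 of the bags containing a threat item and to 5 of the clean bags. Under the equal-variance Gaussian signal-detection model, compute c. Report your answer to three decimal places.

c = 0.853

H = 120/200 = 0.6000
FA = 5/200 = 0.0250
z(H) = 0.2533
z(FA) = -1.9600
c = −½·[z(H) + z(FA)] = −0.5 × (0.2533 + (-1.9600)) = 0.85335
c > 0: the screener has a conservative response bias.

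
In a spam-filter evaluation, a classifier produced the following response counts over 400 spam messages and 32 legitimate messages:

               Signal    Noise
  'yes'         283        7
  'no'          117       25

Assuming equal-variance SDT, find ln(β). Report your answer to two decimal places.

H = 283/400 = 0.7075
FA = 7/32 = 0.2188
z(H) = 0.546
z(FA) = -0.776
ln β = −½·[z(H)² − z(FA)²] = −0.5 × (0.298 − 0.602) = 0.152

ln β = 0.15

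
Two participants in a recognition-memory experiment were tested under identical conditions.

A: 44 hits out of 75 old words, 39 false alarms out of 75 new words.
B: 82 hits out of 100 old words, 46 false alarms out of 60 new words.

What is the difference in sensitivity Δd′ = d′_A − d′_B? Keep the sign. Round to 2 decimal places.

A: z(0.5867) = 0.219, z(0.5200) = 0.050, d' = 0.169
B: z(0.8200) = 0.915, z(0.7667) = 0.728, d' = 0.187
Δd' = d'_A − d'_B = 0.169 − 0.187 = -0.018
B has the higher sensitivity.

Δd′ = -0.02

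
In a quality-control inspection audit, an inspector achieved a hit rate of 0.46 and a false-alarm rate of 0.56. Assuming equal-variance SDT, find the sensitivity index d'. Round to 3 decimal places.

d' = -0.251

z(0.46) = -0.1004, z(0.56) = 0.1510
d' = z(H) − z(FA) = -0.1004 − 0.1510 = -0.2514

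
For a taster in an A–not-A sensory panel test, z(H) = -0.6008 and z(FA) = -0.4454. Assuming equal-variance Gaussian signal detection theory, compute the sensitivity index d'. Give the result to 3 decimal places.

d' = -0.155

d' = z(H) − z(FA) = -0.6008 − (-0.4454) = -0.1554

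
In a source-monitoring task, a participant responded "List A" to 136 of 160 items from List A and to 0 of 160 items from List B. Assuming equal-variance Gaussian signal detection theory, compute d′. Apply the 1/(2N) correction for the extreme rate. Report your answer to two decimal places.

The false-alarm rate is 0/160 = 0, so apply the 1/(2N) correction: FA → 1/(2·160) = 0.00313.
z(H) = z(0.85000) = 1.036
z(FA) = z(0.00313) = -2.734
d' = 1.036 − (-2.734) = 3.770

d′ = 3.77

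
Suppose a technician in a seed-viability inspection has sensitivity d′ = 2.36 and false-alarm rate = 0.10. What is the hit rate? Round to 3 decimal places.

z(false-alarm rate) = z(0.10) = -1.2816
z(H) = z(FA) + d' = -1.2816 + 2.36 = 1.0784
hit rate = Φ(1.0784) = 0.8596

hit rate = 0.860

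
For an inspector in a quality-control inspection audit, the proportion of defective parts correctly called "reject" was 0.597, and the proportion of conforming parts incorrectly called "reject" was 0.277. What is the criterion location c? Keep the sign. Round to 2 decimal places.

c = 0.17

Φ⁻¹(H) = 0.2456
Φ⁻¹(FA) = -0.5918
c = −½·[z(H) + z(FA)] = −0.5 × (0.2456 + (-0.5918)) = 0.1731
c > 0: the inspector has a conservative response bias.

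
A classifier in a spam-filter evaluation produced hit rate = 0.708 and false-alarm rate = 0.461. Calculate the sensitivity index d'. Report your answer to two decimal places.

z(0.708) = 0.548, z(0.461) = -0.098
d' = z(H) − z(FA) = 0.548 − (-0.098) = 0.646

d' = 0.65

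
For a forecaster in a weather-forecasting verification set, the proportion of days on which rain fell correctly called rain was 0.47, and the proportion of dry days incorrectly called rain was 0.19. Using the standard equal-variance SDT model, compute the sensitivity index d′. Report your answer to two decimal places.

d′ = 0.80

Φ⁻¹(0.47) = -0.075, Φ⁻¹(0.19) = -0.878
d' = z(H) − z(FA) = -0.075 − (-0.878) = 0.803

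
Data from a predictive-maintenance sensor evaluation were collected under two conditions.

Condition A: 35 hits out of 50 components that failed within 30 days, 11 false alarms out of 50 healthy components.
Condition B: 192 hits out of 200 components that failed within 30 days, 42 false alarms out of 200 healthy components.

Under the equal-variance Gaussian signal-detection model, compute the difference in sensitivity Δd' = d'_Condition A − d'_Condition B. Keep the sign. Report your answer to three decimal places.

Δd' = -1.261

Condition A: z(0.7000) = 0.5244, z(0.2200) = -0.7722, d' = 1.2966
Condition B: z(0.9600) = 1.7507, z(0.2100) = -0.8064, d' = 2.5571
Δd' = d'_Condition A − d'_Condition B = 1.2966 − 2.5571 = -1.2605
Condition B has the higher sensitivity.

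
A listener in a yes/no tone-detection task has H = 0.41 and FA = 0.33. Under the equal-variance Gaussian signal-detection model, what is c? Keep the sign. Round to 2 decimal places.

c = 0.33

z(H) = z(0.41) = -0.2275
z(FA) = z(0.33) = -0.4399
c = −½·[z(H) + z(FA)] = −0.5 × (-0.2275 + (-0.4399)) = 0.3337
c > 0: the listener has a conservative response bias.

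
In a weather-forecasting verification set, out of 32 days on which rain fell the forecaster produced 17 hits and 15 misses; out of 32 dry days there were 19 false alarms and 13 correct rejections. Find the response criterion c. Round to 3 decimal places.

H = 17/32 = 0.5312
FA = 19/32 = 0.5938
Φ⁻¹(H) = 0.0783
Φ⁻¹(FA) = 0.2373
c = −½·[z(H) + z(FA)] = −0.5 × (0.0783 + 0.2373) = -0.1578
c < 0: the forecaster has a liberal response bias.

c = -0.158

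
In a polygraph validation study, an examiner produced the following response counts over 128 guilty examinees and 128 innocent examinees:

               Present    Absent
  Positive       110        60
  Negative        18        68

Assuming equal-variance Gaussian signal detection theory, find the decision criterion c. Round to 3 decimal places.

H = 110/128 = 0.8594
FA = 60/128 = 0.4688
z(0.8594) = 1.0776, z(0.4688) = -0.0783
c = −½·[z(H) + z(FA)] = −0.5 × (1.0776 + (-0.0783)) = -0.49965
c < 0: the examiner has a liberal response bias.

c = -0.500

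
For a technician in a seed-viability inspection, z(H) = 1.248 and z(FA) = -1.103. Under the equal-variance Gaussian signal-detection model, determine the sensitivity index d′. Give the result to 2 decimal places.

d′ = 2.35

d' = z(H) − z(FA) = 1.248 − (-1.103) = 2.351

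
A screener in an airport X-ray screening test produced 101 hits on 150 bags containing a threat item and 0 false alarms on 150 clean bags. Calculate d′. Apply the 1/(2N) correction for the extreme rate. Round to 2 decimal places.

The false-alarm rate is 0/150 = 0, so apply the 1/(2N) correction: FA → 1/(2·150) = 0.00333.
z(H) = z(0.67333) = 0.449
z(FA) = z(0.00333) = -2.713
d' = 0.449 − (-2.713) = 3.162

d′ = 3.16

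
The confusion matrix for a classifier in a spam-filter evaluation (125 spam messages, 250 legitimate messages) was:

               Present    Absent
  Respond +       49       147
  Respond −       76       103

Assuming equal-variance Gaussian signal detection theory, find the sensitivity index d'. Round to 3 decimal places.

H = 49/125 = 0.3920
FA = 147/250 = 0.5880
Φ⁻¹(H) = -0.2741
Φ⁻¹(FA) = 0.2224
d' = z(H) − z(FA) = -0.2741 − 0.2224 = -0.4965

d' = -0.497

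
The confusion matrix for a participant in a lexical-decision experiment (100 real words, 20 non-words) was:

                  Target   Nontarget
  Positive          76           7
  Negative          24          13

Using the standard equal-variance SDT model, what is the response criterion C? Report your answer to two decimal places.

C = -0.16

H = 76/100 = 0.7600
FA = 7/20 = 0.3500
z(0.7600) = 0.7063, z(0.3500) = -0.3853
c = −½·[z(H) + z(FA)] = −0.5 × (0.7063 + (-0.3853)) = -0.1605
c < 0: the participant has a liberal response bias.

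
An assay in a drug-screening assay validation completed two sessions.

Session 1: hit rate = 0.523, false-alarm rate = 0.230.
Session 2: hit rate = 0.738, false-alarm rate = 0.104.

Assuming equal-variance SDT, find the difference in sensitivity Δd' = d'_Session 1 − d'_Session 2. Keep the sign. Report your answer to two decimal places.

Δd' = -1.10

Session 1: z(0.523) = 0.058, z(0.230) = -0.739, d' = 0.797
Session 2: z(0.738) = 0.637, z(0.104) = -1.259, d' = 1.896
Δd' = d'_Session 1 − d'_Session 2 = 0.797 − 1.896 = -1.099
Session 2 has the higher sensitivity.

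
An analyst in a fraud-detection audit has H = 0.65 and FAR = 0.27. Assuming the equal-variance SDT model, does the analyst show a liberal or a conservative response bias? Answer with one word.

conservative

z(H) = 0.385, z(FA) = -0.613
c = −½·(z(H) + z(FA)) = 0.114
c > 0 → conservative criterion (biased toward responding “no”).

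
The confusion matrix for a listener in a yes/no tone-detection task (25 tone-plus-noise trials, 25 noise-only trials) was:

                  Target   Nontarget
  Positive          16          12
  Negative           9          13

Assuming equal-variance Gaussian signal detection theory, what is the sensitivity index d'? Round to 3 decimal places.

H = 16/25 = 0.6400
FA = 12/25 = 0.4800
z(0.6400) = 0.3585, z(0.4800) = -0.0502
d' = z(H) − z(FA) = 0.3585 − (-0.0502) = 0.4087

d' = 0.409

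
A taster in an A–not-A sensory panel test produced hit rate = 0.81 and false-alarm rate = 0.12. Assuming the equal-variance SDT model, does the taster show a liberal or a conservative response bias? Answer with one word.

conservative

z(H) = 0.878, z(FA) = -1.175
c = −½·(z(H) + z(FA)) = 0.1485
c > 0 → conservative criterion (biased toward responding “no”).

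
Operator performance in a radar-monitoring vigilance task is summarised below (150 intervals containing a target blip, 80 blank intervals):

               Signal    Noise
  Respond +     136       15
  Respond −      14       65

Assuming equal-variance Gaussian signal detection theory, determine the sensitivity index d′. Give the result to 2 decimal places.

H = 136/150 = 0.9067
FA = 15/80 = 0.1875
Φ⁻¹(H) = 1.321
Φ⁻¹(FA) = -0.887
d' = z(H) − z(FA) = 1.321 − (-0.887) = 2.208

d′ = 2.21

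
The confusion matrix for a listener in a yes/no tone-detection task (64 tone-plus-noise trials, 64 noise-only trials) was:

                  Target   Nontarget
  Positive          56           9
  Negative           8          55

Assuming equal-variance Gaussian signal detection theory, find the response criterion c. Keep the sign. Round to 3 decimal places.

H = 56/64 = 0.8750
FA = 9/64 = 0.1406
z(H) = z(0.8750) = 1.1503
z(FA) = z(0.1406) = -1.0776
c = −½·[z(H) + z(FA)] = −0.5 × (1.1503 + (-1.0776)) = -0.03635
c < 0: the listener has a liberal response bias.

c = -0.036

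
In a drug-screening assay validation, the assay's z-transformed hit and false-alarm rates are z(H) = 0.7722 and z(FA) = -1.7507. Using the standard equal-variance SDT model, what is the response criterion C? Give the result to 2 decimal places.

C = 0.49

c = −½·[z(H) + z(FA)] = −½·(0.7722 + (-1.7507)) = 0.48925
c > 0: the assay has a conservative response bias.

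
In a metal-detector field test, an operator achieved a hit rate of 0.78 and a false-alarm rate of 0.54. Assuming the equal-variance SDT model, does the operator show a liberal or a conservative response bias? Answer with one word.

liberal

z(H) = 0.772, z(FA) = 0.100
c = −½·(z(H) + z(FA)) = -0.436
c < 0 → liberal criterion (biased toward responding “yes”).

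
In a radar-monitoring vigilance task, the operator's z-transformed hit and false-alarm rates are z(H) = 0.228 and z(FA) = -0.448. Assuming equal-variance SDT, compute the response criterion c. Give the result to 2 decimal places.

c = 0.11

c = −½·[z(H) + z(FA)] = −½·(0.228 + (-0.448)) = 0.110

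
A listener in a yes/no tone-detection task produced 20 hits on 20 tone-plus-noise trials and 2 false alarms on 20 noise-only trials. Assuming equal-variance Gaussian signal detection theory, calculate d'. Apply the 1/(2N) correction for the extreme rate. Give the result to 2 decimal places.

d' = 3.24

The hit rate is 20/20 = 1, so apply the 1/(2N) correction: H → 1 − 1/(2·20) = 0.97500.
z(H) = z(0.97500) = 1.960
z(FA) = z(0.10000) = -1.282
d' = 1.960 − (-1.282) = 3.242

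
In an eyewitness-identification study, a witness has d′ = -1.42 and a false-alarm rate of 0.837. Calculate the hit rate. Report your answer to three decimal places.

z(false-alarm rate) = z(0.837) = 0.9822
z(H) = z(FA) + d' = 0.9822 + (-1.42) = -0.4378
hit rate = Φ(-0.4378) = 0.3308

hit rate = 0.331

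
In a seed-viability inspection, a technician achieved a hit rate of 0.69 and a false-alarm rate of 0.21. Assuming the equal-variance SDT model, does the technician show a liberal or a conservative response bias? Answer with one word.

z(H) = 0.496, z(FA) = -0.806
c = −½·(z(H) + z(FA)) = 0.155
c > 0 → conservative criterion (biased toward responding “no”).

conservative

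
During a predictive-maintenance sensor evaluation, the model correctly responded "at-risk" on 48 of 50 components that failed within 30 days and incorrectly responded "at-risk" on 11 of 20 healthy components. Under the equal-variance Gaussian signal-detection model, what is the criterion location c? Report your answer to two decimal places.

c = -0.94

H = 48/50 = 0.9600
FA = 11/20 = 0.5500
z(H) = 1.751
z(FA) = 0.126
c = −½·[z(H) + z(FA)] = −0.5 × (1.751 + 0.126) = -0.9385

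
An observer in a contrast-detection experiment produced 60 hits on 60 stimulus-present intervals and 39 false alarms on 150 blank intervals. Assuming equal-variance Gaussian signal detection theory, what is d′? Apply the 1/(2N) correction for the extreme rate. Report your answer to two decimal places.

The hit rate is 60/60 = 1, so apply the 1/(2N) correction: H → 1 − 1/(2·60) = 0.99167.
z(H) = z(0.99167) = 2.394
z(FA) = z(0.26000) = -0.643
d' = 2.394 − (-0.643) = 3.037

d′ = 3.04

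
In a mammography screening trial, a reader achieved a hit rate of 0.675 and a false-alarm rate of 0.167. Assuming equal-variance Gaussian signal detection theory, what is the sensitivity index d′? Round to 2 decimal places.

z(H) = z(0.675) = 0.454
z(FA) = z(0.167) = -0.966
d' = z(H) − z(FA) = 0.454 − (-0.966) = 1.420

d′ = 1.42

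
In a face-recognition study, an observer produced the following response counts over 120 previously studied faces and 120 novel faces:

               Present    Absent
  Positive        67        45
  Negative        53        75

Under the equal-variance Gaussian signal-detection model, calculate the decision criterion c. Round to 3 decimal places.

H = 67/120 = 0.5583
FA = 45/120 = 0.3750
Φ⁻¹(H) = Φ⁻¹(0.5583) = 0.1467
Φ⁻¹(FA) = Φ⁻¹(0.3750) = -0.3186
c = −½·[z(H) + z(FA)] = −0.5 × (0.1467 + (-0.3186)) = 0.08595

c = 0.086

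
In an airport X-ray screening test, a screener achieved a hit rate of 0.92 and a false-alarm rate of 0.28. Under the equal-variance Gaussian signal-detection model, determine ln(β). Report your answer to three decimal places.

Φ⁻¹(0.92) = 1.4051, Φ⁻¹(0.28) = -0.5828
ln β = −½·[z(H)² − z(FA)²] = −0.5 × (1.9743 − 0.3397) = -0.8173

ln β = -0.817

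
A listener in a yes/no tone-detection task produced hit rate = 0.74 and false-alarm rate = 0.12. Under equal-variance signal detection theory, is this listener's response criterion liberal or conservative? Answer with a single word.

z(H) = 0.643, z(FA) = -1.175
c = −½·(z(H) + z(FA)) = 0.266
c > 0 → conservative criterion (biased toward responding “no”).

conservative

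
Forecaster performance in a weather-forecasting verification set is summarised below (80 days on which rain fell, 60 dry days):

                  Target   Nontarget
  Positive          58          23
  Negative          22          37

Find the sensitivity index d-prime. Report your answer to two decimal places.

H = 58/80 = 0.7250
FA = 23/60 = 0.3833
z(H) = z(0.7250) = 0.5978
z(FA) = z(0.3833) = -0.2968
d' = z(H) − z(FA) = 0.5978 − (-0.2968) = 0.8946

d-prime = 0.89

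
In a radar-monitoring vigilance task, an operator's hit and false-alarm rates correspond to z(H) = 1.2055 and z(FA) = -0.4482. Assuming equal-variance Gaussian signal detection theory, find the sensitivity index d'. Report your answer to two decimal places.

d' = 1.65

d' = z(H) − z(FA) = 1.2055 − (-0.4482) = 1.6537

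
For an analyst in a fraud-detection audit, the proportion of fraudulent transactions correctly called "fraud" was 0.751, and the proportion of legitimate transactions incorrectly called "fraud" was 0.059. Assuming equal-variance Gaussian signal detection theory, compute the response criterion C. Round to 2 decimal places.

C = 0.44

z(H) = z(0.751) = 0.678
z(FA) = z(0.059) = -1.563
c = −½·[z(H) + z(FA)] = −0.5 × (0.678 + (-1.563)) = 0.4425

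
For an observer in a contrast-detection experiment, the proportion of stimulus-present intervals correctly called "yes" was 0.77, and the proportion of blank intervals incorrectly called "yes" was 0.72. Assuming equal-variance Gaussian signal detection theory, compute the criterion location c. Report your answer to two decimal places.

z(H) = z(0.77) = 0.739
z(FA) = z(0.72) = 0.583
c = −½·[z(H) + z(FA)] = −0.5 × (0.739 + 0.583) = -0.661
c < 0: the observer has a liberal response bias.

c = -0.66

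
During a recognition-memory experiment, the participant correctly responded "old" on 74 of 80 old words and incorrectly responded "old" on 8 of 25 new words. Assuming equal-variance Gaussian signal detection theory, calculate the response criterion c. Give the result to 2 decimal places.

H = 74/80 = 0.9250
FA = 8/25 = 0.3200
z(0.9250) = 1.4395, z(0.3200) = -0.4677
c = −½·[z(H) + z(FA)] = −0.5 × (1.4395 + (-0.4677)) = -0.4859

c = -0.49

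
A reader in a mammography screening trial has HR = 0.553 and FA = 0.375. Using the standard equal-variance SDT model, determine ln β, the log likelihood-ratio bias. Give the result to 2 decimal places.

z(0.553) = 0.133, z(0.375) = -0.319
ln β = −½·[z(H)² − z(FA)²] = −0.5 × (0.018 − 0.102) = 0.042

ln β = 0.04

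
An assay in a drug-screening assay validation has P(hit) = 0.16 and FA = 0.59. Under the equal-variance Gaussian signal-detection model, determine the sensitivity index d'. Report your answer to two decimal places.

z(H) = z(0.16) = -0.9945
z(FA) = z(0.59) = 0.2275
d' = z(H) − z(FA) = -0.9945 − 0.2275 = -1.2220

d' = -1.22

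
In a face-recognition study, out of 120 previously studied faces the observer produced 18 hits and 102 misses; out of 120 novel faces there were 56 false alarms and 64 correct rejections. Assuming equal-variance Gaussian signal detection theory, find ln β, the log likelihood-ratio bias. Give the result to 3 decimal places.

H = 18/120 = 0.1500
FA = 56/120 = 0.4667
z(0.1500) = -1.0364, z(0.4667) = -0.0836
ln β = −½·[z(H)² − z(FA)²] = −0.5 × (1.0741 − 0.0070) = -0.53355

ln β = -0.534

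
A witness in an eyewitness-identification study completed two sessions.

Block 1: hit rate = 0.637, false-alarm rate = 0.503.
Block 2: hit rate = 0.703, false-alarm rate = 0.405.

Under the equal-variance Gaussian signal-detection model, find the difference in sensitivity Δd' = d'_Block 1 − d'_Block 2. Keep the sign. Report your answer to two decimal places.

Δd' = -0.43

Block 1: z(0.637) = 0.350, z(0.503) = 0.008, d' = 0.342
Block 2: z(0.703) = 0.533, z(0.405) = -0.240, d' = 0.773
Δd' = d'_Block 1 − d'_Block 2 = 0.342 − 0.773 = -0.431
Block 2 has the higher sensitivity.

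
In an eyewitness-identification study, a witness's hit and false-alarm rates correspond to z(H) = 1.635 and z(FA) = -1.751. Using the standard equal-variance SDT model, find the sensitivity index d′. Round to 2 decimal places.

d′ = 3.39

d' = z(H) − z(FA) = 1.635 − (-1.751) = 3.386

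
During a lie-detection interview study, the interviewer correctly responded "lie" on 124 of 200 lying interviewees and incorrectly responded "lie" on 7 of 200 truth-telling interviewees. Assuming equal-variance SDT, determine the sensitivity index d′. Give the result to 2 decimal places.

d′ = 2.12

H = 124/200 = 0.6200
FA = 7/200 = 0.0350
Φ⁻¹(H) = Φ⁻¹(0.6200) = 0.305
Φ⁻¹(FA) = Φ⁻¹(0.0350) = -1.812
d' = z(H) − z(FA) = 0.305 − (-1.812) = 2.117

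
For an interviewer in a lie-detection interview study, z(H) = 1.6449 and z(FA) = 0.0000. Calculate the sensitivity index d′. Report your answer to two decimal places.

d' = z(H) − z(FA) = 1.6449 − 0.0000 = 1.6449

d′ = 1.64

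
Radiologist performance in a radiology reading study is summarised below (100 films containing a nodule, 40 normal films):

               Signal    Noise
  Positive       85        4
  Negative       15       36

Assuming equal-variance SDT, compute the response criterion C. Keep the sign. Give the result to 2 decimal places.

H = 85/100 = 0.8500
FA = 4/40 = 0.1000
z(H) = 1.0364
z(FA) = -1.2816
c = −½·[z(H) + z(FA)] = −0.5 × (1.0364 + (-1.2816)) = 0.1226
c > 0: the radiologist has a conservative response bias.

C = 0.12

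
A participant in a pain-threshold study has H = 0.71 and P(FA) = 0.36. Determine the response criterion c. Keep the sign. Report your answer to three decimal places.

Φ⁻¹(0.71) = 0.5534, Φ⁻¹(0.36) = -0.3585
c = −½·[z(H) + z(FA)] = −0.5 × (0.5534 + (-0.3585)) = -0.09745

c = -0.097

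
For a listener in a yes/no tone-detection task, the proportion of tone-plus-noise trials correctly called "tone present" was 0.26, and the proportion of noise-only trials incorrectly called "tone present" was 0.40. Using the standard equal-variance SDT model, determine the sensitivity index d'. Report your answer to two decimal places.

z(H) = z(0.26) = -0.643
z(FA) = z(0.40) = -0.253
d' = z(H) − z(FA) = -0.643 − (-0.253) = -0.390

d' = -0.39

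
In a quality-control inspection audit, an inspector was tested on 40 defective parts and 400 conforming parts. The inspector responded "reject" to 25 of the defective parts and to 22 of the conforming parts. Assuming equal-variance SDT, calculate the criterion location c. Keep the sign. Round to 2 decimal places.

c = 0.64

H = 25/40 = 0.6250
FA = 22/400 = 0.0550
z(H) = 0.3186
z(FA) = -1.5982
c = −½·[z(H) + z(FA)] = −0.5 × (0.3186 + (-1.5982)) = 0.6398
c > 0: the inspector has a conservative response bias.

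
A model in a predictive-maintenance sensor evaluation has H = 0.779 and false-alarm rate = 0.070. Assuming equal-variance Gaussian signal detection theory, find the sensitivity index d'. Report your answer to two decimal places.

d' = 2.24

z(H) = z(0.779) = 0.7688
z(FA) = z(0.070) = -1.4758
d' = z(H) − z(FA) = 0.7688 − (-1.4758) = 2.2446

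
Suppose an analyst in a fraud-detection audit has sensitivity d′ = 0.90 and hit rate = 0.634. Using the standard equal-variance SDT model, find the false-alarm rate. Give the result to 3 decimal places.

false-alarm rate = 0.289

z(hit rate) = z(0.634) = 0.3425
z(FA) = z(H) − d' = 0.3425 − 0.90 = -0.5575
false-alarm rate = Φ(-0.5575) = 0.2886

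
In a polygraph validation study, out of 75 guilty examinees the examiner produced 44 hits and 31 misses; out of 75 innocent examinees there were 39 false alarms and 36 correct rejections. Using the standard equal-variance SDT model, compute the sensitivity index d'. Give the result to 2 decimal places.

d' = 0.17

H = 44/75 = 0.5867
FA = 39/75 = 0.5200
z(0.5867) = 0.2191, z(0.5200) = 0.0502
d' = z(H) − z(FA) = 0.2191 − 0.0502 = 0.1689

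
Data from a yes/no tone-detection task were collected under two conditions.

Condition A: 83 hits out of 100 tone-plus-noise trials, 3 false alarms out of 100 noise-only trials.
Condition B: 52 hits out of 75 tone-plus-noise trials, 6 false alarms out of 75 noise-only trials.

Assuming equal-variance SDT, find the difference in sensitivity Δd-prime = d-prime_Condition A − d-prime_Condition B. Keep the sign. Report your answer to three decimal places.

Δd-prime = 0.925

Condition A: z(0.8300) = 0.9542, z(0.0300) = -1.8808, d' = 2.8350
Condition B: z(0.6933) = 0.5052, z(0.0800) = -1.4051, d' = 1.9103
Δd' = d'_Condition A − d'_Condition B = 2.8350 − 1.9103 = 0.9247
Condition A has the higher sensitivity.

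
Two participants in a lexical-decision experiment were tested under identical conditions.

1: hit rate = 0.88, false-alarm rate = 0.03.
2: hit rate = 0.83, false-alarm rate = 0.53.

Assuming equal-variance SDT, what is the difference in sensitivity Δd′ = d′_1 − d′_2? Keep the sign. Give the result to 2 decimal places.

1: z(0.88) = 1.175, z(0.03) = -1.881, d' = 3.056
2: z(0.83) = 0.954, z(0.53) = 0.075, d' = 0.879
Δd' = d'_1 − d'_2 = 3.056 − 0.879 = 2.177
1 has the higher sensitivity.

Δd′ = 2.18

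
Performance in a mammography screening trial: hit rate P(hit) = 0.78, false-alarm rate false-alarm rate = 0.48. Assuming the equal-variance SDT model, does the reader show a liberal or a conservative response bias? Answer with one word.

liberal

z(H) = 0.772, z(FA) = -0.050
c = −½·(z(H) + z(FA)) = -0.361
c < 0 → liberal criterion (biased toward responding “yes”).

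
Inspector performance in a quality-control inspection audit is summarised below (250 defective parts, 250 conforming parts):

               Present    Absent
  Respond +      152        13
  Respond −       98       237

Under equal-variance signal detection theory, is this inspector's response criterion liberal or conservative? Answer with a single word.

z(H) = 0.274, z(FA) = -1.626
c = −½·(z(H) + z(FA)) = 0.676
c > 0 → conservative criterion (biased toward responding “no”).

conservative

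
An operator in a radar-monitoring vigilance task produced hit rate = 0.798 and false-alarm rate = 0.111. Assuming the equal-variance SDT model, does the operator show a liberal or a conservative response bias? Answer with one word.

conservative

z(H) = 0.834, z(FA) = -1.221
c = −½·(z(H) + z(FA)) = 0.1935
c > 0 → conservative criterion (biased toward responding “no”).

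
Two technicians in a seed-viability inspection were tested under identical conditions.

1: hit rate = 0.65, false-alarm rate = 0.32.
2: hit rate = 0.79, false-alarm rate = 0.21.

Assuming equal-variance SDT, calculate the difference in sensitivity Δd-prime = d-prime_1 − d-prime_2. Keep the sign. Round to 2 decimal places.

Δd-prime = -0.76

1: z(0.65) = 0.385, z(0.32) = -0.468, d' = 0.853
2: z(0.79) = 0.806, z(0.21) = -0.806, d' = 1.612
Δd' = d'_1 − d'_2 = 0.853 − 1.612 = -0.759
2 has the higher sensitivity.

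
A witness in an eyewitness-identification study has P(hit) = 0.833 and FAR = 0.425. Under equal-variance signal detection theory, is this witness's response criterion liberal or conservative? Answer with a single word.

liberal

z(H) = 0.966, z(FA) = -0.189
c = −½·(z(H) + z(FA)) = -0.3885
c < 0 → liberal criterion (biased toward responding “yes”).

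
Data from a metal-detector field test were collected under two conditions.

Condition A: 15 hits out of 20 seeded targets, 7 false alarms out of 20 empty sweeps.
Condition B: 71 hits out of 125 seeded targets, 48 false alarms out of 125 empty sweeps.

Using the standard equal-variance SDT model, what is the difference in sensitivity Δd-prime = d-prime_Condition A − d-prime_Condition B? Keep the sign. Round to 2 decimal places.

Condition A: z(0.7500) = 0.674, z(0.3500) = -0.385, d' = 1.059
Condition B: z(0.5680) = 0.171, z(0.3840) = -0.295, d' = 0.466
Δd' = d'_Condition A − d'_Condition B = 1.059 − 0.466 = 0.593
Condition A has the higher sensitivity.

Δd-prime = 0.59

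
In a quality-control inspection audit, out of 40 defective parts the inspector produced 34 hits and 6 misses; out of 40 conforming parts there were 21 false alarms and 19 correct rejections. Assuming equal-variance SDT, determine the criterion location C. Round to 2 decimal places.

H = 34/40 = 0.8500
FA = 21/40 = 0.5250
z(H) = 1.036
z(FA) = 0.063
c = −½·[z(H) + z(FA)] = −0.5 × (1.036 + 0.063) = -0.5495

C = -0.55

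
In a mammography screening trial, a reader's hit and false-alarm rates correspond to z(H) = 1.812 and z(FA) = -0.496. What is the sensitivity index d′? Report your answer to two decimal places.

d' = z(H) − z(FA) = 1.812 − (-0.496) = 2.308

d′ = 2.31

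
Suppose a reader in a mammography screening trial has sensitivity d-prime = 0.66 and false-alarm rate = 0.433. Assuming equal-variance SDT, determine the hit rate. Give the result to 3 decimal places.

hit rate = 0.688

z(false-alarm rate) = z(0.433) = -0.1687
z(H) = z(FA) + d' = -0.1687 + 0.66 = 0.4913
hit rate = Φ(0.4913) = 0.6884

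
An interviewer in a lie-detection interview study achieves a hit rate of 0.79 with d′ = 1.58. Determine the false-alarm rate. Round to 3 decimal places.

false-alarm rate = 0.220

z(hit rate) = z(0.79) = 0.8064
z(FA) = z(H) − d' = 0.8064 − 1.58 = -0.7736
false-alarm rate = Φ(-0.7736) = 0.2196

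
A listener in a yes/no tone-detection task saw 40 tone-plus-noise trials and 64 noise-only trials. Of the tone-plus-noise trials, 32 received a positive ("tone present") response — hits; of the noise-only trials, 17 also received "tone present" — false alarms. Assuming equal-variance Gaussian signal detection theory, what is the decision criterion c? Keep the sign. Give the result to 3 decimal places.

H = 32/40 = 0.8000
FA = 17/64 = 0.2656
z(H) = z(0.8000) = 0.8416
z(FA) = z(0.2656) = -0.6262
c = −½·[z(H) + z(FA)] = −0.5 × (0.8416 + (-0.6262)) = -0.1077

c = -0.108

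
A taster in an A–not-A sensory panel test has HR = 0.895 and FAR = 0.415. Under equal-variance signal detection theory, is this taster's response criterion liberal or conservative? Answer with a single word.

z(H) = 1.254, z(FA) = -0.215
c = −½·(z(H) + z(FA)) = -0.5195
c < 0 → liberal criterion (biased toward responding “yes”).

liberal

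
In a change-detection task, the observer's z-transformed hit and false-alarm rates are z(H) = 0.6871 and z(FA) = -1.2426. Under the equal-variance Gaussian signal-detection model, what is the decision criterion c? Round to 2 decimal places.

c = 0.28

c = −½·[z(H) + z(FA)] = −½·(0.6871 + (-1.2426)) = 0.27775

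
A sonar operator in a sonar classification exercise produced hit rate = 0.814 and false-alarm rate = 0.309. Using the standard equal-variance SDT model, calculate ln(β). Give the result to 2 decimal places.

ln β = -0.27

z(H) = z(0.814) = 0.893
z(FA) = z(0.309) = -0.499
ln β = −½·[z(H)² − z(FA)²] = −0.5 × (0.797 − 0.249) = -0.274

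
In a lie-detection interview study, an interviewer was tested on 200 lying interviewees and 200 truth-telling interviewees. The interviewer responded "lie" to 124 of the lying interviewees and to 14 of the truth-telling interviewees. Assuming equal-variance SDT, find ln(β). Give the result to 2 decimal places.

H = 124/200 = 0.6200
FA = 14/200 = 0.0700
z(0.6200) = 0.305, z(0.0700) = -1.476
ln β = −½·[z(H)² − z(FA)²] = −0.5 × (0.093 − 2.179) = 1.043

ln β = 1.04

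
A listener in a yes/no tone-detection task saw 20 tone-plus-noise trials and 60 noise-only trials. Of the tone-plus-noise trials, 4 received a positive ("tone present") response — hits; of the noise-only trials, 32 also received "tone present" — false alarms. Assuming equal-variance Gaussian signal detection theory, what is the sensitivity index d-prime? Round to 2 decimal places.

d-prime = -0.93

H = 4/20 = 0.2000
FA = 32/60 = 0.5333
Φ⁻¹(H) = Φ⁻¹(0.2000) = -0.8416
Φ⁻¹(FA) = Φ⁻¹(0.5333) = 0.0836
d' = z(H) − z(FA) = -0.8416 − 0.0836 = -0.9252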